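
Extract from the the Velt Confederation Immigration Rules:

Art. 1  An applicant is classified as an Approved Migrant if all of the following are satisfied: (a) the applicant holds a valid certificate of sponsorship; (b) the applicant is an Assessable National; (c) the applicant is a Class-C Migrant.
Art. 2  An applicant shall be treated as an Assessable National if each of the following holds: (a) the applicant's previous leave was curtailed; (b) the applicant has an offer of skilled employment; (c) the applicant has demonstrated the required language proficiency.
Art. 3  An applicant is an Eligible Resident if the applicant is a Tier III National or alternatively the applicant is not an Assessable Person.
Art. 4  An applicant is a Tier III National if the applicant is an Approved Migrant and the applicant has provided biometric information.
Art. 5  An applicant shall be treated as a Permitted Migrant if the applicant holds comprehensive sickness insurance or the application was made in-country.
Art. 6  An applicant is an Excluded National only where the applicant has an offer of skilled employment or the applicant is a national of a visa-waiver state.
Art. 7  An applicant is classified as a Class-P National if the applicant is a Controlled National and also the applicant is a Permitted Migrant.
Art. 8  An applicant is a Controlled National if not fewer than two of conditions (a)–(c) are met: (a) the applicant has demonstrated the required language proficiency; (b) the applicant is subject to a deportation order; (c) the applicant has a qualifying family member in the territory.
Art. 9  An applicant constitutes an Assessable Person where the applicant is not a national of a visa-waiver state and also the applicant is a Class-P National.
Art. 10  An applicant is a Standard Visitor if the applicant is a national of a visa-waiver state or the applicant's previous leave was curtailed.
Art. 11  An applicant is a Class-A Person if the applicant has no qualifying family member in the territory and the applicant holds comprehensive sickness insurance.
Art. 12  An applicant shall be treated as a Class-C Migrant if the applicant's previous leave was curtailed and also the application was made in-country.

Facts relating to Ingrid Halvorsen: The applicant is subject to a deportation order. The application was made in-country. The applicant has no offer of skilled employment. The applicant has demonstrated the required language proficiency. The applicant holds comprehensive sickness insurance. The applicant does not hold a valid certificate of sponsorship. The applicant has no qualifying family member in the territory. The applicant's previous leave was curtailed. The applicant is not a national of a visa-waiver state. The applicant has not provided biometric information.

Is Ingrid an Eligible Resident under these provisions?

No

article 2 — Assessable National: [the applicant's previous leave was curtailed? yes] AND [the applicant has an offer of skilled employment? no] AND [the applicant has demonstrated the required language proficiency? yes] → not satisfied.
article 12 — Class-C Migrant: [the applicant's previous leave was curtailed? yes] AND [the application was made in-country? yes] → satisfied.
article 1 — Approved Migrant: [the applicant holds a valid certificate of sponsorship? no] AND [Assessable National (article 2)? no] AND [Class-C Migrant (article 12)? yes] → not satisfied.
article 4 — Tier III National: [Approved Migrant (article 1)? no] AND [the applicant has provided biometric information? no] → not satisfied.
article 8 — Controlled National: the applicant has demonstrated the required language proficiency? yes; the applicant is subject to a deportation order? yes; the applicant has a qualifying family member in the territory? no — 2 of 3 hold (need ≥2) → satisfied.
article 5 — Permitted Migrant: [the applicant holds comprehensive sickness insurance? yes] OR [the application was made in-country? yes] → satisfied.
article 7 — Class-P National: [Controlled National (article 8)? yes] AND [Permitted Migrant (article 5)? yes] → satisfied.
article 9 — Assessable Person: [the applicant is not a national of a visa-waiver state? yes] AND [Class-P National (article 7)? yes] → satisfied.
article 3 — Eligible Resident: [Tier III National (article 4)? no] OR [not an Assessable Person (article 9)? no] → not satisfied.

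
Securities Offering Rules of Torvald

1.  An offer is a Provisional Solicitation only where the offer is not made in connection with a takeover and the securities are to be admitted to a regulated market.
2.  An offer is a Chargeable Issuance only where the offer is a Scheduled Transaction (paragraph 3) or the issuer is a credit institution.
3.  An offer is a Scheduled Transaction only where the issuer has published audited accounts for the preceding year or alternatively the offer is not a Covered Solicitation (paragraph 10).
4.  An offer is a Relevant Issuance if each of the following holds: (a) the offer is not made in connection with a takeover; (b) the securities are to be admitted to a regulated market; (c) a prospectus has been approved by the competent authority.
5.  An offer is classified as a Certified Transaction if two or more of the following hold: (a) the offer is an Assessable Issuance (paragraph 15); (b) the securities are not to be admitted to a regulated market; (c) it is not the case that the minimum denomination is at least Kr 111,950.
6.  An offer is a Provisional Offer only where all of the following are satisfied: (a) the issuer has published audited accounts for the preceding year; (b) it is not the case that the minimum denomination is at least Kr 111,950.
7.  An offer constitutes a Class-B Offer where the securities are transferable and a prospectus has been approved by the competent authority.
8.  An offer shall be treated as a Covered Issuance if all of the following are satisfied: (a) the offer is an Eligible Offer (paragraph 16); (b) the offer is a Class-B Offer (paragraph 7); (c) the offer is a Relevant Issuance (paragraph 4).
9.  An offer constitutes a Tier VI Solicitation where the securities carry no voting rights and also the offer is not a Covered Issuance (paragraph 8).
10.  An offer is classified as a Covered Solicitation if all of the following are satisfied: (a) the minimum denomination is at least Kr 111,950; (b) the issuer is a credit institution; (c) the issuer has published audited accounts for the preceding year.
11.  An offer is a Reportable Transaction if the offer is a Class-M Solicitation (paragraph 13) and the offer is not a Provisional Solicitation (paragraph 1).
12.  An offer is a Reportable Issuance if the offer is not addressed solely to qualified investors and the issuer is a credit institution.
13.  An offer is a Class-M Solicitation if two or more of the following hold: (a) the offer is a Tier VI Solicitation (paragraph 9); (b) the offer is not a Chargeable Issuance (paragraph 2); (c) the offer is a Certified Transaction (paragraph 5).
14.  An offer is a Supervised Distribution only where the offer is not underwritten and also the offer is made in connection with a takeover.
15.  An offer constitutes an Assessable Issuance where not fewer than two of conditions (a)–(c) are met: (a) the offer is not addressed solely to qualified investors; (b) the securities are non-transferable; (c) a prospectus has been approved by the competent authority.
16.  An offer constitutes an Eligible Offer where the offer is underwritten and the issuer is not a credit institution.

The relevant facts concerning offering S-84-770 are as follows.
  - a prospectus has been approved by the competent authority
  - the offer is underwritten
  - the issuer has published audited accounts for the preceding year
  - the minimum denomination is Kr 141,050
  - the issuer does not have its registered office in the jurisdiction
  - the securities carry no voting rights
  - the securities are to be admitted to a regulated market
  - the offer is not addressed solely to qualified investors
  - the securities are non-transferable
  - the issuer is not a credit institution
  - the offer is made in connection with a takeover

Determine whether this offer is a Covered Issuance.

paragraph 16 — Eligible Offer: [the offer is underwritten? yes] AND [the issuer is not a credit institution? yes] → satisfied.
paragraph 7 — Class-B Offer: [the securities are transferable? no] AND [a prospectus has been approved by the competent authority? yes] → not satisfied.
paragraph 4 — Relevant Issuance: [the offer is not made in connection with a takeover? no] AND [the securities are to be admitted to a regulated market? yes] AND [a prospectus has been approved by the competent authority? yes] → not satisfied.
paragraph 8 — Covered Issuance: [Eligible Offer (paragraph 16)? yes] AND [Class-B Offer (paragraph 7)? no] AND [Relevant Issuance (paragraph 4)? no] → not satisfied.

No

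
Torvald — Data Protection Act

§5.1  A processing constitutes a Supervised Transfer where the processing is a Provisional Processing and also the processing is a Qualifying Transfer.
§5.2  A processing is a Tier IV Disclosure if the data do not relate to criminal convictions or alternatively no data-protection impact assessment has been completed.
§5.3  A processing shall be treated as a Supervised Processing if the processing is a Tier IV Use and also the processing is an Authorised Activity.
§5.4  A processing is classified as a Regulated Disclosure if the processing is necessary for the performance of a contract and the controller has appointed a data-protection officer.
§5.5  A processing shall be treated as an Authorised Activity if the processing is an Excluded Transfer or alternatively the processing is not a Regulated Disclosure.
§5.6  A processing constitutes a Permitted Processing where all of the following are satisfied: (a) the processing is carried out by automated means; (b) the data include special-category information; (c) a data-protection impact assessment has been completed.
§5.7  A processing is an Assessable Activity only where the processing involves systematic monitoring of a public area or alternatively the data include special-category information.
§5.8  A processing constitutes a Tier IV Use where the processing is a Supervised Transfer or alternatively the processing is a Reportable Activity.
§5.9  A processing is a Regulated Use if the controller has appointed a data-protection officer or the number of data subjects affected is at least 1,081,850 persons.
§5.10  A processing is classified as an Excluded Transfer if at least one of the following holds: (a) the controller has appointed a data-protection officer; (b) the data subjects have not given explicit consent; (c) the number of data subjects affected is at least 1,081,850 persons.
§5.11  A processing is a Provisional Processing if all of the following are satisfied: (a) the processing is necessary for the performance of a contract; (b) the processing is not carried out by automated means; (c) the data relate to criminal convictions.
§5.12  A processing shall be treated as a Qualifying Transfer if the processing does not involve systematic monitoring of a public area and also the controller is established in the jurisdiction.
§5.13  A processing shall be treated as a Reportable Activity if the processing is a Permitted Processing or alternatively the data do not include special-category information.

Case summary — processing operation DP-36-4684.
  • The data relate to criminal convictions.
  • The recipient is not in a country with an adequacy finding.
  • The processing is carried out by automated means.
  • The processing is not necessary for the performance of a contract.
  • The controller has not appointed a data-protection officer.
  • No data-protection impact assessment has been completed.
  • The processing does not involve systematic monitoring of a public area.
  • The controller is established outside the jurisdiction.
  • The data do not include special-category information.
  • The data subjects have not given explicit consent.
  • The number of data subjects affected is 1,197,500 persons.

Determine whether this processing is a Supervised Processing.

§5.11 — Provisional Processing: [the processing is necessary for the performance of a contract? no] AND [the processing is not carried out by automated means? no] AND [the data relate to criminal convictions? yes] → not satisfied.
§5.12 — Qualifying Transfer: [the processing does not involve systematic monitoring of a public area? yes] AND [the controller is established in the jurisdiction? no] → not satisfied.
§5.1 — Supervised Transfer: [Provisional Processing (§5.11)? no] AND [Qualifying Transfer (§5.12)? no] → not satisfied.
§5.6 — Permitted Processing: [the processing is carried out by automated means? yes] AND [the data include special-category information? no] AND [a data-protection impact assessment has been completed? no] → not satisfied.
§5.13 — Reportable Activity: [Permitted Processing (§5.6)? no] OR [the data do not include special-category information? yes] → satisfied.
§5.8 — Tier IV Use: [Supervised Transfer (§5.1)? no] OR [Reportable Activity (§5.13)? yes] → satisfied.
§5.10 — Excluded Transfer: [the controller has appointed a data-protection officer? no] OR [the data subjects have not given explicit consent? yes] OR [number of data subjects affected: 1,197,500 persons ≥ 1,081,850 persons? yes] → satisfied.
§5.4 — Regulated Disclosure: [the processing is necessary for the performance of a contract? no] AND [the controller has appointed a data-protection officer? no] → not satisfied.
§5.5 — Authorised Activity: [Excluded Transfer (§5.10)? yes] OR [not a Regulated Disclosure (§5.4)? yes] → satisfied.
§5.3 — Supervised Processing: [Tier IV Use (§5.8)? yes] AND [Authorised Activity (§5.5)? yes] → satisfied.

Yes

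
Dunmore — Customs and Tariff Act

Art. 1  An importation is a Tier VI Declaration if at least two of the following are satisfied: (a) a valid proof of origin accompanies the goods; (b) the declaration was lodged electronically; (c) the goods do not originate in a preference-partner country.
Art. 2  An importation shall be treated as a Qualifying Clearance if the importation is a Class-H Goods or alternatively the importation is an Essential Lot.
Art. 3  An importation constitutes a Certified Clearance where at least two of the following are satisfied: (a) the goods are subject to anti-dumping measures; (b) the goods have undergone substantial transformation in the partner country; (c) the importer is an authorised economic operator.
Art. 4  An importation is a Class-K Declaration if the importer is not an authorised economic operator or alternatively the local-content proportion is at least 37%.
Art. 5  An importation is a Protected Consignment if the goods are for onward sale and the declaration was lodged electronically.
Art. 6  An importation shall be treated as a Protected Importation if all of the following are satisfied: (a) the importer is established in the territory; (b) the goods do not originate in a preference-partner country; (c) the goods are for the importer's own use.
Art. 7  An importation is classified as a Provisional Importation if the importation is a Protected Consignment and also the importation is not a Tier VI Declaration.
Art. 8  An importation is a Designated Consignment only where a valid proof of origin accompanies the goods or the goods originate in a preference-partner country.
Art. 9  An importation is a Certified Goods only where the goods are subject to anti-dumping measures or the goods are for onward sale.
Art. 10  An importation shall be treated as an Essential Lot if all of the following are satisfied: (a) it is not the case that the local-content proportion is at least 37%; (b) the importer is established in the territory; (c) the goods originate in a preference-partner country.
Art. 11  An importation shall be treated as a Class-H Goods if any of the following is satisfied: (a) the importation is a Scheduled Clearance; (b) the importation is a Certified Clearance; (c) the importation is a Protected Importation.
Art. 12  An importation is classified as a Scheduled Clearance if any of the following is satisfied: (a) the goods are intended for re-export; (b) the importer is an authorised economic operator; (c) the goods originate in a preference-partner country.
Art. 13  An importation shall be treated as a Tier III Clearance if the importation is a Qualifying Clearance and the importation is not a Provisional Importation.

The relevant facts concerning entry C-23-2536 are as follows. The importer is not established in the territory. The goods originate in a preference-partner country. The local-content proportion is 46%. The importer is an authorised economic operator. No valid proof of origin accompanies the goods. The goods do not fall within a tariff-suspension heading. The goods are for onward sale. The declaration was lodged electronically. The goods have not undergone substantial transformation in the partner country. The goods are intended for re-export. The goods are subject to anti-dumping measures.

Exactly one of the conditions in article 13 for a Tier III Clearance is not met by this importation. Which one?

article 12 — Scheduled Clearance: [the goods are intended for re-export? yes] OR [the importer is an authorised economic operator? yes] OR [the goods originate in a preference-partner country? yes] → satisfied.
article 3 — Certified Clearance: the goods are subject to anti-dumping measures? yes; the goods have undergone substantial transformation in the partner country? no; the importer is an authorised economic operator? yes — 2 of 3 hold (need ≥2) → satisfied.
article 6 — Protected Importation: [the importer is established in the territory? no] AND [the goods do not originate in a preference-partner country? no] AND [the goods are for the importer's own use? no] → not satisfied.
article 11 — Class-H Goods: [Scheduled Clearance (article 12)? yes] OR [Certified Clearance (article 3)? yes] OR [Protected Importation (article 6)? no] → satisfied.
article 10 — Essential Lot: [local-content proportion: 46% ≥ 37%? yes, so negated condition no] AND [the importer is established in the territory? no] AND [the goods originate in a preference-partner country? yes] → not satisfied.
article 2 — Qualifying Clearance: [Class-H Goods (article 11)? yes] OR [Essential Lot (article 10)? no] → satisfied.
article 5 — Protected Consignment: [the goods are for onward sale? yes] AND [the declaration was lodged electronically? yes] → satisfied.
article 1 — Tier VI Declaration: a valid proof of origin accompanies the goods? no; the declaration was lodged electronically? yes; the goods do not originate in a preference-partner country? no — 1 of 3 hold (need ≥2) → not satisfied.
article 7 — Provisional Importation: [Protected Consignment (article 5)? yes] AND [not a Tier VI Declaration (article 1)? yes] → satisfied.
article 13 — Tier III Clearance: [Qualifying Clearance (article 2)? yes] AND [not a Provisional Importation (article 7)? no] → not satisfied.

Provisional Importation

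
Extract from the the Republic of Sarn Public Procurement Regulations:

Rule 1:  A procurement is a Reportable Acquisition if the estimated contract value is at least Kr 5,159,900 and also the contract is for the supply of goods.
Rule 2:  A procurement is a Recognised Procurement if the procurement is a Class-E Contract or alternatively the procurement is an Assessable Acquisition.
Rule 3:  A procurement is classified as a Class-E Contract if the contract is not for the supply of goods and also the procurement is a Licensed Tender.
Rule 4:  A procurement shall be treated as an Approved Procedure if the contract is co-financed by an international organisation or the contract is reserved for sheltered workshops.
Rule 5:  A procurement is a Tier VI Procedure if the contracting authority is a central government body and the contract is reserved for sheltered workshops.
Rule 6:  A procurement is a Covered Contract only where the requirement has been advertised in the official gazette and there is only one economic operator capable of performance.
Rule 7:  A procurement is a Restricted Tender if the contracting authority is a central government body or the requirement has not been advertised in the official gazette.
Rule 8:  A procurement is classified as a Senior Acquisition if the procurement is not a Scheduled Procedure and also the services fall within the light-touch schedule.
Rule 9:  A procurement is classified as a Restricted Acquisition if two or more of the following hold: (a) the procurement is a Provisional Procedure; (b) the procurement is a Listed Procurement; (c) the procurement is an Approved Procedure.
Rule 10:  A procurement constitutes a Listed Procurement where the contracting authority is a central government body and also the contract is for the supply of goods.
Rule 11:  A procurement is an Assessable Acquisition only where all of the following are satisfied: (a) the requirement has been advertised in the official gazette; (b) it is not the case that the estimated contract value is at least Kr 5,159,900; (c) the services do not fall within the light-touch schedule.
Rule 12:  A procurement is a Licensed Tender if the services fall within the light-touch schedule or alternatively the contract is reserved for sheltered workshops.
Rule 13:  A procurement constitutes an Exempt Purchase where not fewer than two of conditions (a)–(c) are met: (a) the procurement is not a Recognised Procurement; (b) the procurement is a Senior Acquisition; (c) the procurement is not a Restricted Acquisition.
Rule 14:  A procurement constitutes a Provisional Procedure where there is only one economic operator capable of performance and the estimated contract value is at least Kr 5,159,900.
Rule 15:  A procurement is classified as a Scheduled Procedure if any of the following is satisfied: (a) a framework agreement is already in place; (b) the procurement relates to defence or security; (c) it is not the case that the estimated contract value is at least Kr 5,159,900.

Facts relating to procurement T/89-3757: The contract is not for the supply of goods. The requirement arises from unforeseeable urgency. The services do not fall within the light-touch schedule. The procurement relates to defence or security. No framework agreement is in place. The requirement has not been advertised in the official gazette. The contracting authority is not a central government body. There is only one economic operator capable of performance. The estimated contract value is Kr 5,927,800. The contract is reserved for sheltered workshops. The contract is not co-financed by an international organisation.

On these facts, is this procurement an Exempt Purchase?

No

rule 12 — Licensed Tender: [the services fall within the light-touch schedule? no] OR [the contract is reserved for sheltered workshops? yes] → satisfied.
rule 3 — Class-E Contract: [the contract is not for the supply of goods? yes] AND [Licensed Tender (rule 12)? yes] → satisfied.
rule 11 — Assessable Acquisition: [the requirement has been advertised in the official gazette? no] AND [estimated contract value: Kr 5,927,800 ≥ Kr 5,159,900? yes, so negated condition no] AND [the services do not fall within the light-touch schedule? yes] → not satisfied.
rule 2 — Recognised Procurement: [Class-E Contract (rule 3)? yes] OR [Assessable Acquisition (rule 11)? no] → satisfied.
rule 15 — Scheduled Procedure: [a framework agreement is already in place? no] OR [the procurement relates to defence or security? yes] OR [estimated contract value: Kr 5,927,800 ≥ Kr 5,159,900? yes, so negated condition no] → satisfied.
rule 8 — Senior Acquisition: [not a Scheduled Procedure (rule 15)? no] AND [the services fall within the light-touch schedule? no] → not satisfied.
rule 14 — Provisional Procedure: [there is only one economic operator capable of performance? yes] AND [estimated contract value: Kr 5,927,800 ≥ Kr 5,159,900? yes] → satisfied.
rule 10 — Listed Procurement: [the contracting authority is a central government body? no] AND [the contract is for the supply of goods? no] → not satisfied.
rule 4 — Approved Procedure: [the contract is co-financed by an international organisation? no] OR [the contract is reserved for sheltered workshops? yes] → satisfied.
rule 9 — Restricted Acquisition: Provisional Procedure (rule 14)? yes; Listed Procurement (rule 10)? no; Approved Procedure (rule 4)? yes — 2 of 3 hold (need ≥2) → satisfied.
rule 13 — Exempt Purchase: not a Recognised Procurement (rule 2)? no; Senior Acquisition (rule 8)? no; not a Restricted Acquisition (rule 9)? no — 0 of 3 hold (need ≥2) → not satisfied.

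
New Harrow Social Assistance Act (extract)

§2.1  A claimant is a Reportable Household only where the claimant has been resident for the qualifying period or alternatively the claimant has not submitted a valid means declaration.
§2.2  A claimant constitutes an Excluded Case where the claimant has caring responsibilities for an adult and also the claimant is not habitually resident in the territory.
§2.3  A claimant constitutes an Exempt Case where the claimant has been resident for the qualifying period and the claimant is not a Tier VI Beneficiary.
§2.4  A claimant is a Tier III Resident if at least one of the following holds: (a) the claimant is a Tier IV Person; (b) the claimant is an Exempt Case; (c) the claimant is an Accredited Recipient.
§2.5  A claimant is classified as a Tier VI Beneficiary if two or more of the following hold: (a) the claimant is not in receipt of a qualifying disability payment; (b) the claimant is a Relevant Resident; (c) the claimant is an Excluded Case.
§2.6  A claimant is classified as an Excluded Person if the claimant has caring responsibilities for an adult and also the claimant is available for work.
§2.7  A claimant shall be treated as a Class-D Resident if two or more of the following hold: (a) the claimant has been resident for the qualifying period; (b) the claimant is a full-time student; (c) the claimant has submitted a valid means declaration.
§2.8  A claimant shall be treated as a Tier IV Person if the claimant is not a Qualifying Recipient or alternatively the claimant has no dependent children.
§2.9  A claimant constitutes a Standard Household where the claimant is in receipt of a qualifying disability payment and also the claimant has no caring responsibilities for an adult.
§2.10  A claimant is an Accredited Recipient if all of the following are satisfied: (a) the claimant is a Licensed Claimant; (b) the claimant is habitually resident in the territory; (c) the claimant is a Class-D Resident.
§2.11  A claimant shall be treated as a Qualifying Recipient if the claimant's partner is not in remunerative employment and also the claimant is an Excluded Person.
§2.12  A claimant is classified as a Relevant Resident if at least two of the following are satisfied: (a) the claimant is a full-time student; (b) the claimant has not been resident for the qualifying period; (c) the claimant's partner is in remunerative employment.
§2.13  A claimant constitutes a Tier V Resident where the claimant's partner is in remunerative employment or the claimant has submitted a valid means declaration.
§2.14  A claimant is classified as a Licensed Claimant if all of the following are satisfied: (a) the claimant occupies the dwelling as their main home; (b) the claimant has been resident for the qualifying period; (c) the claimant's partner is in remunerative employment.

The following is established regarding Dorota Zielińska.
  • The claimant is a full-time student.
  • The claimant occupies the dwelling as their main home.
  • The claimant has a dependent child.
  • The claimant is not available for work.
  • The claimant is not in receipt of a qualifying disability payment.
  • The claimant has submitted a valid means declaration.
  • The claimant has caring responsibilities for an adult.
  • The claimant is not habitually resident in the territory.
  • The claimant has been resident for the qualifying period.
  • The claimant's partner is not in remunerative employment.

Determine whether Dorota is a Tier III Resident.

Under §2.6: the claimant has caring responsibilities for an adult? yes; and the claimant is available for work? no. So the claimant is not an Excluded Person.
Under §2.11: the claimant's partner is not in remunerative employment? yes; and Excluded Person (§2.6)? no. So the claimant is not a Qualifying Recipient.
Under §2.8: not a Qualifying Recipient (§2.11)? yes; or the claimant has no dependent children? no. So the claimant is a Tier IV Person.
Under §2.12: the claimant is a full-time student? yes; the claimant has not been resident for the qualifying period? no; the claimant's partner is in remunerative employment? no — 1 of 3 hold (need ≥2) → not satisfied.
Under §2.2: the claimant has caring responsibilities for an adult? yes; and the claimant is not habitually resident in the territory? yes. So the claimant is an Excluded Case.
Under §2.5: the claimant is not in receipt of a qualifying disability payment? yes; Relevant Resident (§2.12)? no; Excluded Case (§2.2)? yes — 2 of 3 hold (need ≥2) → satisfied.
Under §2.3: the claimant has been resident for the qualifying period? yes; and not a Tier VI Beneficiary (§2.5)? no. So the claimant is not an Exempt Case.
Under §2.14: the claimant occupies the dwelling as their main home? yes; and the claimant has been resident for the qualifying period? yes; and the claimant's partner is in remunerative employment? no. So the claimant is not a Licensed Claimant.
Under §2.7: the claimant has been resident for the qualifying period? yes; the claimant is a full-time student? yes; the claimant has submitted a valid means declaration? yes — 3 of 3 hold (need ≥2) → satisfied.
Under §2.10: Licensed Claimant (§2.14)? no; and the claimant is habitually resident in the territory? no; and Class-D Resident (§2.7)? yes. So the claimant is not an Accredited Recipient.
Under §2.4: Tier IV Person (§2.8)? yes; or Exempt Case (§2.3)? no; or Accredited Recipient (§2.10)? no. So the claimant is a Tier III Resident.

Yes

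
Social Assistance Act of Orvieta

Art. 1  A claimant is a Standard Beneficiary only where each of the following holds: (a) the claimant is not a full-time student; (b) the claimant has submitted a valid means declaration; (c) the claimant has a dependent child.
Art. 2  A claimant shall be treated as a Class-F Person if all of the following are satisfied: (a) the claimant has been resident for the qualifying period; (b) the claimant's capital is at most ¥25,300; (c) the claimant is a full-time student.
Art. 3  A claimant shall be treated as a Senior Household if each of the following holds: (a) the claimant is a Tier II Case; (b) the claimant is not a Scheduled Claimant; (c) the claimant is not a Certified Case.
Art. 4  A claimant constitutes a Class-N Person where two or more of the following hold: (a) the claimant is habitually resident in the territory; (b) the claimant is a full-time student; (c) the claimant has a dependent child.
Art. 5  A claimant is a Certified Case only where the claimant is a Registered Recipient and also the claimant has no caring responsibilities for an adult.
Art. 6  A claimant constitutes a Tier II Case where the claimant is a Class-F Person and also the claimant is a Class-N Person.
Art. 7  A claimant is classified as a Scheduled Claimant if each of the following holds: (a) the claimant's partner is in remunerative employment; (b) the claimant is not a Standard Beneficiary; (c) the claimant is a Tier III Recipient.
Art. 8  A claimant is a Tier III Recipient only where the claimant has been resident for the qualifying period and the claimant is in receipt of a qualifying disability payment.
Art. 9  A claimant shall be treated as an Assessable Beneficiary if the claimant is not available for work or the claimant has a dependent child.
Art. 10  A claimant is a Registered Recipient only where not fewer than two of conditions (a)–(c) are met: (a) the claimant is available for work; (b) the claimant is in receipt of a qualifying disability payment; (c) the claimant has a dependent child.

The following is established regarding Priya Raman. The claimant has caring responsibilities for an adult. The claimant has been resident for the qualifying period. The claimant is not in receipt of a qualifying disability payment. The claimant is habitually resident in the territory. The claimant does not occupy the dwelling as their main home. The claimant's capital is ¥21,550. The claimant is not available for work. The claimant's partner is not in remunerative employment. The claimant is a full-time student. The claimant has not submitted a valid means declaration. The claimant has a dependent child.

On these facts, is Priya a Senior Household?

Yes

article 2 — Class-F Person: [the claimant has been resident for the qualifying period? yes] AND [claimant's capital: ¥21,550 ≤ ¥25,300? yes] AND [the claimant is a full-time student? yes] → satisfied.
article 4 — Class-N Person: the claimant is habitually resident in the territory? yes; the claimant is a full-time student? yes; the claimant has a dependent child? yes — 3 of 3 hold (need ≥2) → satisfied.
article 6 — Tier II Case: [Class-F Person (article 2)? yes] AND [Class-N Person (article 4)? yes] → satisfied.
article 1 — Standard Beneficiary: [the claimant is not a full-time student? no] AND [the claimant has submitted a valid means declaration? no] AND [the claimant has a dependent child? yes] → not satisfied.
article 8 — Tier III Recipient: [the claimant has been resident for the qualifying period? yes] AND [the claimant is in receipt of a qualifying disability payment? no] → not satisfied.
article 7 — Scheduled Claimant: [the claimant's partner is in remunerative employment? no] AND [not a Standard Beneficiary (article 1)? yes] AND [Tier III Recipient (article 8)? no] → not satisfied.
article 10 — Registered Recipient: the claimant is available for work? no; the claimant is in receipt of a qualifying disability payment? no; the claimant has a dependent child? yes — 1 of 3 hold (need ≥2) → not satisfied.
article 5 — Certified Case: [Registered Recipient (article 10)? no] AND [the claimant has no caring responsibilities for an adult? no] → not satisfied.
article 3 — Senior Household: [Tier II Case (article 6)? yes] AND [not a Scheduled Claimant (article 7)? yes] AND [not a Certified Case (article 5)? yes] → satisfied.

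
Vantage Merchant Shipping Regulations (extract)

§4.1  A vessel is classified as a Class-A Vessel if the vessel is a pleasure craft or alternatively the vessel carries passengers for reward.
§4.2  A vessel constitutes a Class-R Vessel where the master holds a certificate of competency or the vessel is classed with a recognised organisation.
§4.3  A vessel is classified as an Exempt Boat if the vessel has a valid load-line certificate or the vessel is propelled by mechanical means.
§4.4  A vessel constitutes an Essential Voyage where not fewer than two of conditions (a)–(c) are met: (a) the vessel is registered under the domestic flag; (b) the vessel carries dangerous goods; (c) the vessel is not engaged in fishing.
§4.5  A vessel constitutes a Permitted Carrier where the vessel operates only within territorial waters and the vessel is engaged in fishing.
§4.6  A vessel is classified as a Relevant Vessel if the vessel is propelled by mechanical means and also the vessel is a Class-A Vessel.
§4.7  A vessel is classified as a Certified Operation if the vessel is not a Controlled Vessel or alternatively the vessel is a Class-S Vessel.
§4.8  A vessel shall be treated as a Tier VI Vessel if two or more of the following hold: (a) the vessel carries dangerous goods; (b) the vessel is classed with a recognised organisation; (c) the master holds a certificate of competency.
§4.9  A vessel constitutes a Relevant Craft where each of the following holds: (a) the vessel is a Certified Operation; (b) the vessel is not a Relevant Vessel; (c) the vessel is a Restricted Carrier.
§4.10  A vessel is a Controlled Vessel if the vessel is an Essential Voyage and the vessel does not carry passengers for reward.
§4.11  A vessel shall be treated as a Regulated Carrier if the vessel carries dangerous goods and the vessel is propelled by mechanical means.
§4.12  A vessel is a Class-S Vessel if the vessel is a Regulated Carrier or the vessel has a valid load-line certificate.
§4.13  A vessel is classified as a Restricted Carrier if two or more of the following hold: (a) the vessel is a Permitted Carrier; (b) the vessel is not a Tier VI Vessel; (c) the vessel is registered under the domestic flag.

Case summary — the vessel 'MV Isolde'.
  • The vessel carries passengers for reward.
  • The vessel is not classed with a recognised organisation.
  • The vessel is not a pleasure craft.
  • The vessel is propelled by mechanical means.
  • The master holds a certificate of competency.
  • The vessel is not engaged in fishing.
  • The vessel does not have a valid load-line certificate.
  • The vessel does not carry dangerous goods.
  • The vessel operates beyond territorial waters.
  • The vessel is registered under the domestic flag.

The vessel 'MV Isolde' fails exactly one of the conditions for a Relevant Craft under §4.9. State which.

Under §4.4: the vessel is registered under the domestic flag? yes; the vessel carries dangerous goods? no; the vessel is not engaged in fishing? yes — 2 of 3 hold (need ≥2) → satisfied.
Under §4.10: Essential Voyage (§4.4)? yes; and the vessel does not carry passengers for reward? no. So the vessel is not a Controlled Vessel.
Under §4.11: the vessel carries dangerous goods? no; and the vessel is propelled by mechanical means? yes. So the vessel is not a Regulated Carrier.
Under §4.12: Regulated Carrier (§4.11)? no; or the vessel has a valid load-line certificate? no. So the vessel is not a Class-S Vessel.
Under §4.7: not a Controlled Vessel (§4.10)? yes; or Class-S Vessel (§4.12)? no. So the vessel is a Certified Operation.
Under §4.1: the vessel is a pleasure craft? no; or the vessel carries passengers for reward? yes. So the vessel is a Class-A Vessel.
Under §4.6: the vessel is propelled by mechanical means? yes; and Class-A Vessel (§4.1)? yes. So the vessel is a Relevant Vessel.
Under §4.5: the vessel operates only within territorial waters? no; and the vessel is engaged in fishing? no. So the vessel is not a Permitted Carrier.
Under §4.8: the vessel carries dangerous goods? no; the vessel is classed with a recognised organisation? no; the master holds a certificate of competency? yes — 1 of 3 hold (need ≥2) → not satisfied.
Under §4.13: Permitted Carrier (§4.5)? no; not a Tier VI Vessel (§4.8)? yes; the vessel is registered under the domestic flag? yes — 2 of 3 hold (need ≥2) → satisfied.
Under §4.9: Certified Operation (§4.7)? yes; and not a Relevant Vessel (§4.6)? no; and Restricted Carrier (§4.13)? yes. So the vessel is not a Relevant Craft.

Relevant Vessel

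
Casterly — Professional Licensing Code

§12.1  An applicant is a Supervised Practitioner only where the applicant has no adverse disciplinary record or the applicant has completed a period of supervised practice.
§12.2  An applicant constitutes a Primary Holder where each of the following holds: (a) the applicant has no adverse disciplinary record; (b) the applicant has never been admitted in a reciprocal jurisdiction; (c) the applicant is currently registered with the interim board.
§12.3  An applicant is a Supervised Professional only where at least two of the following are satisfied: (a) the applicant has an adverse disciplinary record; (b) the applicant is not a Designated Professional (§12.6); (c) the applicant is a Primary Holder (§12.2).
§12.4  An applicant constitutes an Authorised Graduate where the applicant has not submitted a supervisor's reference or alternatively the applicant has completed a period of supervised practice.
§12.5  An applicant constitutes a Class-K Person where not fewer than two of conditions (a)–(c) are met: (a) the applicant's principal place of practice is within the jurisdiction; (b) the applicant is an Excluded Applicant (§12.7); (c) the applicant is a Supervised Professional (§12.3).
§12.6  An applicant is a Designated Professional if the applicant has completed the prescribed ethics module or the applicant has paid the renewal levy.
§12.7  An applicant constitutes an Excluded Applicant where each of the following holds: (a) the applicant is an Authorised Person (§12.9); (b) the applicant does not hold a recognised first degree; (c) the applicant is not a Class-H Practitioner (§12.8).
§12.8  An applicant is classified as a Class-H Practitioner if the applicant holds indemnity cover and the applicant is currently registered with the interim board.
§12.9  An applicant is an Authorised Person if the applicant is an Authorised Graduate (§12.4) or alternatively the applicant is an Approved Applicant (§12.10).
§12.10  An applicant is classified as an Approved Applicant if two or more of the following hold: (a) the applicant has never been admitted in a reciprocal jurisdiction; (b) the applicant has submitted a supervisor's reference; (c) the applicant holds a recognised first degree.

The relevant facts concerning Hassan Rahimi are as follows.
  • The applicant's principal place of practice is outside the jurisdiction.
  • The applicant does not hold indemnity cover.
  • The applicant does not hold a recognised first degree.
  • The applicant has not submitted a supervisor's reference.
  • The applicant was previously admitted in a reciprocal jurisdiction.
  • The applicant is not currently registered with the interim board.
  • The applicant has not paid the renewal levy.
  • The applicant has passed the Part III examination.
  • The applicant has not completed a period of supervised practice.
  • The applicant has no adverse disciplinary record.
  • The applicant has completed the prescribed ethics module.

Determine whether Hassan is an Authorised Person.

§12.4 — Authorised Graduate: [the applicant has not submitted a supervisor's reference? yes] OR [the applicant has completed a period of supervised practice? no] → satisfied.
§12.10 — Approved Applicant: the applicant has never been admitted in a reciprocal jurisdiction? no; the applicant has submitted a supervisor's reference? no; the applicant holds a recognised first degree? no — 0 of 3 hold (need ≥2) → not satisfied.
§12.9 — Authorised Person: [Authorised Graduate (§12.4)? yes] OR [Approved Applicant (§12.10)? no] → satisfied.

Yes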